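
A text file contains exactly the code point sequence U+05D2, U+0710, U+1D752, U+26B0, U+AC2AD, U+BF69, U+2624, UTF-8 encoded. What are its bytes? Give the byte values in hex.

U+05D2: 2-byte form → D7 92.
U+0710: 2-byte form → DC 90.
U+1D752: 4-byte form → F0 9D 9D 92.
U+26B0: 3-byte form → E2 9A B0.
U+AC2AD: 4-byte form → F2 AC 8A AD.
U+BF69: 3-byte form → EB BD A9.
U+2624: 3-byte form → E2 98 A4.
Concatenated (21 bytes): D7 92 DC 90 F0 9D 9D 92 E2 9A B0 F2 AC 8A AD EB BD A9 E2 98 A4.

D7 92 DC 90 F0 9D 9D 92 E2 9A B0 F2 AC 8A AD EB BD A9 E2 98 A4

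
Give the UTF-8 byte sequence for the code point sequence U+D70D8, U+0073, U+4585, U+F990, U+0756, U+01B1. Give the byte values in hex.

F3 97 83 98 73 E4 96 85 EF A6 90 DD 96 C6 B1

U+D70D8: 4-byte form → F3 97 83 98.
U+0073: 1-byte form → 73.
U+4585: 3-byte form → E4 96 85.
U+F990: 3-byte form → EF A6 90.
U+0756: 2-byte form → DD 96.
U+01B1: 2-byte form → C6 B1.
Concatenated (15 bytes): F3 97 83 98 73 E4 96 85 EF A6 90 DD 96 C6 B1.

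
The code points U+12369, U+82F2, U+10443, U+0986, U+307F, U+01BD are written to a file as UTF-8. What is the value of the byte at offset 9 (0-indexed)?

U+12369 → 4-byte form F0 92 8D A9 at offsets 0–3.
U+82F2 → 3-byte form E8 8B B2 at offsets 4–6.
U+10443 → 4-byte form F0 90 91 83 at offsets 7–10.
Offset 9 falls in char 3's range; it's byte 3 of F0 90 91 83 = 0x91.

0x91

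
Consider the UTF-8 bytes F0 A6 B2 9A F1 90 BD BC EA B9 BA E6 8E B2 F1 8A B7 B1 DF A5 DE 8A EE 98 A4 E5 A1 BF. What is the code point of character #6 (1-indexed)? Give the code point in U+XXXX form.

U+07E5

Offset 0: leading byte 0xF0 = 11110000 → 4-byte char #1 = F0 A6 B2 9A.
Offset 4: leading byte 0xF1 = 11110001 → 4-byte char #2 = F1 90 BD BC.
Offset 8: leading byte 0xEA = 11101010 → 3-byte char #3 = EA B9 BA.
Offset 11: leading byte 0xE6 = 11100110 → 3-byte char #4 = E6 8E B2.
Offset 14: leading byte 0xF1 = 11110001 → 4-byte char #5 = F1 8A B7 B1.
Offset 18: leading byte 0xDF = 11011111 → 2-byte char #6 = DF A5.
Leading byte 0xDF = 11011111 matches 110xxxxx → 2-byte sequence.
Byte 1: 0xDF = 11011111, payload 11111 (5 bits).
Byte 2: 0xA5 = 10100101 (10xxxxxx ✓), payload 100101.
Concatenate: 11111100101 = 0x7E5 (11 bits → U+07E5).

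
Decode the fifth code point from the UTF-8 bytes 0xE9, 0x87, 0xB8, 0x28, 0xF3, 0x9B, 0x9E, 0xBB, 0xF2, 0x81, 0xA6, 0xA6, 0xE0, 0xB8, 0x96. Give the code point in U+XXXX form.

Offset 0: leading byte 0xE9 = 11101001 → 3-byte char #1 = E9 87 B8.
Offset 3: leading byte 0x28 = 00101000 → 1-byte char #2 = 28.
Offset 4: leading byte 0xF3 = 11110011 → 4-byte char #3 = F3 9B 9E BB.
Offset 8: leading byte 0xF2 = 11110010 → 4-byte char #4 = F2 81 A6 A6.
Offset 12: leading byte 0xE0 = 11100000 → 3-byte char #5 = E0 B8 96.
Leading byte 0xE0 = 11100000 matches 1110xxxx → 3-byte sequence.
Byte 1: 0xE0 = 11100000, payload 0000 (4 bits).
Byte 2: 0xB8 = 10111000 (10xxxxxx ✓), payload 111000.
Byte 3: 0x96 = 10010110 (10xxxxxx ✓), payload 010110.
Concatenate: 0000111000010110 = 0xE16 (16 bits → U+0E16).

U+0E16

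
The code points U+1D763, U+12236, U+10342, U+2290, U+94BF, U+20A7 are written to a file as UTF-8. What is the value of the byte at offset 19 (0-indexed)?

U+1D763 → 4-byte form F0 9D 9D A3 at offsets 0–3.
U+12236 → 4-byte form F0 92 88 B6 at offsets 4–7.
U+10342 → 4-byte form F0 90 8D 82 at offsets 8–11.
U+2290 → 3-byte form E2 8A 90 at offsets 12–14.
U+94BF → 3-byte form E9 92 BF at offsets 15–17.
U+20A7 → 3-byte form E2 82 A7 at offsets 18–20.
Offset 19 falls in char 6's range; it's byte 2 of E2 82 A7 = 0x82.

0x82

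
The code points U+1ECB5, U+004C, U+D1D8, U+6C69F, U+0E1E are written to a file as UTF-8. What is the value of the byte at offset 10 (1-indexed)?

0xAC

1-indexed offset 10 is 0-indexed offset 9.
U+1ECB5 → 4-byte form F0 9E B2 B5 at offsets 0–3.
U+004C → 1-byte form 4C at offsets 4–4.
U+D1D8 → 3-byte form ED 87 98 at offsets 5–7.
U+6C69F → 4-byte form F1 AC 9A 9F at offsets 8–11.
Offset 9 falls in char 4's range; it's byte 2 of F1 AC 9A 9F = 0xAC.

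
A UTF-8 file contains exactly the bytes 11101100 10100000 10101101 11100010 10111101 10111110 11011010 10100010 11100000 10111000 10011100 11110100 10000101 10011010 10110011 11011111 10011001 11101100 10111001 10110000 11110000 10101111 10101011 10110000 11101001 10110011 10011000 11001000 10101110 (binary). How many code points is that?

Byte at offset 0: 0xEC = 11101100 → 3-byte char (#1). Advance 3.
Byte at offset 3: 0xE2 = 11100010 → 3-byte char (#2). Advance 3.
Byte at offset 6: 0xDA = 11011010 → 2-byte char (#3). Advance 2.
Byte at offset 8: 0xE0 = 11100000 → 3-byte char (#4). Advance 3.
Byte at offset 11: 0xF4 = 11110100 → 4-byte char (#5). Advance 4.
Byte at offset 15: 0xDF = 11011111 → 2-byte char (#6). Advance 2.
Byte at offset 17: 0xEC = 11101100 → 3-byte char (#7). Advance 3.
Byte at offset 20: 0xF0 = 11110000 → 4-byte char (#8). Advance 4.
Byte at offset 24: 0xE9 = 11101001 → 3-byte char (#9). Advance 3.
Byte at offset 27: 0xC8 = 11001000 → 2-byte char (#10). Advance 2.
Reached end at offset 29 after 10 code points.

10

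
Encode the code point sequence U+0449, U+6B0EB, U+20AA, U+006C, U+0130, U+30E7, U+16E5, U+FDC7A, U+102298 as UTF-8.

D1 89 F1 AB 83 AB E2 82 AA 6C C4 B0 E3 83 A7 E1 9B A5 F3 BD B1 BA F4 82 8A 98

U+0449: 2-byte form → D1 89.
U+6B0EB: 4-byte form → F1 AB 83 AB.
U+20AA: 3-byte form → E2 82 AA.
U+006C: 1-byte form → 6C.
U+0130: 2-byte form → C4 B0.
U+30E7: 3-byte form → E3 83 A7.
U+16E5: 3-byte form → E1 9B A5.
U+FDC7A: 4-byte form → F3 BD B1 BA.
U+102298: 4-byte form → F4 82 8A 98.
Concatenated (26 bytes): D1 89 F1 AB 83 AB E2 82 AA 6C C4 B0 E3 83 A7 E1 9B A5 F3 BD B1 BA F4 82 8A 98.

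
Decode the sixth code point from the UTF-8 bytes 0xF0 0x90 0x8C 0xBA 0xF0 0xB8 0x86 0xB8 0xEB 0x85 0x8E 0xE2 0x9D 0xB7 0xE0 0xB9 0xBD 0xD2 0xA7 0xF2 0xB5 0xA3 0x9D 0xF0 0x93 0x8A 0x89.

U+04A7

Offset 0: leading byte 0xF0 = 11110000 → 4-byte char #1 = F0 90 8C BA.
Offset 4: leading byte 0xF0 = 11110000 → 4-byte char #2 = F0 B8 86 B8.
Offset 8: leading byte 0xEB = 11101011 → 3-byte char #3 = EB 85 8E.
Offset 11: leading byte 0xE2 = 11100010 → 3-byte char #4 = E2 9D B7.
Offset 14: leading byte 0xE0 = 11100000 → 3-byte char #5 = E0 B9 BD.
Offset 17: leading byte 0xD2 = 11010010 → 2-byte char #6 = D2 A7.
Leading byte 0xD2 = 11010010 matches 110xxxxx → 2-byte sequence.
Byte 1: 0xD2 = 11010010, payload 10010 (5 bits).
Byte 2: 0xA7 = 10100111 (10xxxxxx ✓), payload 100111.
Concatenate: 10010100111 = 0x4A7 (11 bits → U+04A7).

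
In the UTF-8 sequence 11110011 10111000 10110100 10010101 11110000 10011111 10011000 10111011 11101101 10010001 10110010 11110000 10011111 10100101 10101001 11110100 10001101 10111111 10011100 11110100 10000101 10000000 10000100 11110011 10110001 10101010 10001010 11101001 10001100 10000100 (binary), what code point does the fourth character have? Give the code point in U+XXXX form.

Offset 0: leading byte 0xF3 = 11110011 → 4-byte char #1 = F3 B8 B4 95.
Offset 4: leading byte 0xF0 = 11110000 → 4-byte char #2 = F0 9F 98 BB.
Offset 8: leading byte 0xED = 11101101 → 3-byte char #3 = ED 91 B2.
Offset 11: leading byte 0xF0 = 11110000 → 4-byte char #4 = F0 9F A5 A9.
Leading byte 0xF0 = 11110000 matches 11110xxx → 4-byte sequence.
Byte 1: 0xF0 = 11110000, payload 000 (3 bits).
Byte 2: 0x9F = 10011111 (10xxxxxx ✓), payload 011111.
Byte 3: 0xA5 = 10100101 (10xxxxxx ✓), payload 100101.
Byte 4: 0xA9 = 10101001 (10xxxxxx ✓), payload 101001.
Concatenate: 000011111100101101001 = 0x1F969 (21 bits → U+1F969).

U+1F969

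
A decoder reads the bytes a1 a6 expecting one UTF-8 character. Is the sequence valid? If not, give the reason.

Byte 0xA1 = 10100001 has the form 10xxxxxx — a continuation byte — but there is no preceding leading byte.

invalid (continuation byte with no leading byte)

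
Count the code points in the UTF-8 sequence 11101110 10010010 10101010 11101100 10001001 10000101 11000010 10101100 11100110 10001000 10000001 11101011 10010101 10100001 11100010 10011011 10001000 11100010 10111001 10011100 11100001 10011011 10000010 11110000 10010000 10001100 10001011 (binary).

9

Byte at offset 0: 0xEE = 11101110 → 3-byte char (#1). Advance 3.
Byte at offset 3: 0xEC = 11101100 → 3-byte char (#2). Advance 3.
Byte at offset 6: 0xC2 = 11000010 → 2-byte char (#3). Advance 2.
Byte at offset 8: 0xE6 = 11100110 → 3-byte char (#4). Advance 3.
Byte at offset 11: 0xEB = 11101011 → 3-byte char (#5). Advance 3.
Byte at offset 14: 0xE2 = 11100010 → 3-byte char (#6). Advance 3.
Byte at offset 17: 0xE2 = 11100010 → 3-byte char (#7). Advance 3.
Byte at offset 20: 0xE1 = 11100001 → 3-byte char (#8). Advance 3.
Byte at offset 23: 0xF0 = 11110000 → 4-byte char (#9). Advance 4.
Reached end at offset 27 after 9 code points.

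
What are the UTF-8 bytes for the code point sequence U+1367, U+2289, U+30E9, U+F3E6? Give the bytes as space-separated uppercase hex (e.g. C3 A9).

U+1367: 3-byte form → E1 8D A7.
U+2289: 3-byte form → E2 8A 89.
U+30E9: 3-byte form → E3 83 A9.
U+F3E6: 3-byte form → EF 8F A6.
Concatenated (12 bytes): E1 8D A7 E2 8A 89 E3 83 A9 EF 8F A6.

E1 8D A7 E2 8A 89 E3 83 A9 EF 8F A6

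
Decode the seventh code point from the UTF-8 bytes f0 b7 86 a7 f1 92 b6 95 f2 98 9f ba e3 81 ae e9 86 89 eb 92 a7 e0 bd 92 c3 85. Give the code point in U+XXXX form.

Offset 0: leading byte 0xF0 = 11110000 → 4-byte char #1 = F0 B7 86 A7.
Offset 4: leading byte 0xF1 = 11110001 → 4-byte char #2 = F1 92 B6 95.
Offset 8: leading byte 0xF2 = 11110010 → 4-byte char #3 = F2 98 9F BA.
Offset 12: leading byte 0xE3 = 11100011 → 3-byte char #4 = E3 81 AE.
Offset 15: leading byte 0xE9 = 11101001 → 3-byte char #5 = E9 86 89.
Offset 18: leading byte 0xEB = 11101011 → 3-byte char #6 = EB 92 A7.
Offset 21: leading byte 0xE0 = 11100000 → 3-byte char #7 = E0 BD 92.
Leading byte 0xE0 = 11100000 matches 1110xxxx → 3-byte sequence.
Byte 1: 0xE0 = 11100000, payload 0000 (4 bits).
Byte 2: 0xBD = 10111101 (10xxxxxx ✓), payload 111101.
Byte 3: 0x92 = 10010010 (10xxxxxx ✓), payload 010010.
Concatenate: 0000111101010010 = 0xF52 (16 bits → U+0F52).

U+0F52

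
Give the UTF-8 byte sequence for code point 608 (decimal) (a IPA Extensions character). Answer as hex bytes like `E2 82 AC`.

U+0260 = 0x260 = 608 decimal. In range U+0080–U+07FF → 2-byte form: 110xxxxx 10xxxxxx.
Binary (11 bits): 01001100000.
Split 5+6: 01001 | 100000.
Byte 1: 11001001 = 0xC9.
Byte 2: 10100000 = 0xA0.

C9 A0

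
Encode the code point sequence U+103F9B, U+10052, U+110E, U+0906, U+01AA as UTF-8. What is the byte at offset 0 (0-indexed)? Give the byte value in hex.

U+103F9B → 4-byte form F4 83 BE 9B at offsets 0–3.
Offset 0 falls in char 1's range; it's byte 1 of F4 83 BE 9B = 0xF4.

0xF4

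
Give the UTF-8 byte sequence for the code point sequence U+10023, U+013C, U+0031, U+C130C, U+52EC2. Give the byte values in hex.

U+10023: 4-byte form → F0 90 80 A3.
U+013C: 2-byte form → C4 BC.
U+0031: 1-byte form → 31.
U+C130C: 4-byte form → F3 81 8C 8C.
U+52EC2: 4-byte form → F1 92 BB 82.
Concatenated (15 bytes): F0 90 80 A3 C4 BC 31 F3 81 8C 8C F1 92 BB 82.

F0 90 80 A3 C4 BC 31 F3 81 8C 8C F1 92 BB 82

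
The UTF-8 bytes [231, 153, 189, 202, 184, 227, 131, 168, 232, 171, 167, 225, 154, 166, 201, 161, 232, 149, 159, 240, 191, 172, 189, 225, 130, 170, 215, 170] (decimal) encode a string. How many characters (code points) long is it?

10

Byte at offset 0: 0xE7 = 11100111 → 3-byte char (#1). Advance 3.
Byte at offset 3: 0xCA = 11001010 → 2-byte char (#2). Advance 2.
Byte at offset 5: 0xE3 = 11100011 → 3-byte char (#3). Advance 3.
Byte at offset 8: 0xE8 = 11101000 → 3-byte char (#4). Advance 3.
Byte at offset 11: 0xE1 = 11100001 → 3-byte char (#5). Advance 3.
Byte at offset 14: 0xC9 = 11001001 → 2-byte char (#6). Advance 2.
Byte at offset 16: 0xE8 = 11101000 → 3-byte char (#7). Advance 3.
Byte at offset 19: 0xF0 = 11110000 → 4-byte char (#8). Advance 4.
Byte at offset 23: 0xE1 = 11100001 → 3-byte char (#9). Advance 3.
Byte at offset 26: 0xD7 = 11010111 → 2-byte char (#10). Advance 2.
Reached end at offset 28 after 10 code points.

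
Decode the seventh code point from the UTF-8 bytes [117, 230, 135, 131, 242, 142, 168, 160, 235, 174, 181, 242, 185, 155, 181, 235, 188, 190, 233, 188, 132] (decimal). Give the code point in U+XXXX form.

U+9F04

Offset 0: leading byte 0x75 = 01110101 → 1-byte char #1 = 75.
Offset 1: leading byte 0xE6 = 11100110 → 3-byte char #2 = E6 87 83.
Offset 4: leading byte 0xF2 = 11110010 → 4-byte char #3 = F2 8E A8 A0.
Offset 8: leading byte 0xEB = 11101011 → 3-byte char #4 = EB AE B5.
Offset 11: leading byte 0xF2 = 11110010 → 4-byte char #5 = F2 B9 9B B5.
Offset 15: leading byte 0xEB = 11101011 → 3-byte char #6 = EB BC BE.
Offset 18: leading byte 0xE9 = 11101001 → 3-byte char #7 = E9 BC 84.
Leading byte 0xE9 = 11101001 matches 1110xxxx → 3-byte sequence.
Byte 1: 0xE9 = 11101001, payload 1001 (4 bits).
Byte 2: 0xBC = 10111100 (10xxxxxx ✓), payload 111100.
Byte 3: 0x84 = 10000100 (10xxxxxx ✓), payload 000100.
Concatenate: 1001111100000100 = 0x9F04 (16 bits → U+9F04).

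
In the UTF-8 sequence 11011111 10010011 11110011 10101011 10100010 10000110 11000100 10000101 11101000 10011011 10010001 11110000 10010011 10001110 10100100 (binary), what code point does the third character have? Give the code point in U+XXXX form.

Offset 0: leading byte 0xDF = 11011111 → 2-byte char #1 = DF 93.
Offset 2: leading byte 0xF3 = 11110011 → 4-byte char #2 = F3 AB A2 86.
Offset 6: leading byte 0xC4 = 11000100 → 2-byte char #3 = C4 85.
Leading byte 0xC4 = 11000100 matches 110xxxxx → 2-byte sequence.
Byte 1: 0xC4 = 11000100, payload 00100 (5 bits).
Byte 2: 0x85 = 10000101 (10xxxxxx ✓), payload 000101.
Concatenate: 00100000101 = 0x105 (11 bits → U+0105).

U+0105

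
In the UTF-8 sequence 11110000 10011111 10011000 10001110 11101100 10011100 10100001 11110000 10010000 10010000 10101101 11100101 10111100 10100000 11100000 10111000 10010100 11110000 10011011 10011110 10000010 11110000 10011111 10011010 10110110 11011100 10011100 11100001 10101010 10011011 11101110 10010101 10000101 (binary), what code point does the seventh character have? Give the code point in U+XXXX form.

Offset 0: leading byte 0xF0 = 11110000 → 4-byte char #1 = F0 9F 98 8E.
Offset 4: leading byte 0xEC = 11101100 → 3-byte char #2 = EC 9C A1.
Offset 7: leading byte 0xF0 = 11110000 → 4-byte char #3 = F0 90 90 AD.
Offset 11: leading byte 0xE5 = 11100101 → 3-byte char #4 = E5 BC A0.
Offset 14: leading byte 0xE0 = 11100000 → 3-byte char #5 = E0 B8 94.
Offset 17: leading byte 0xF0 = 11110000 → 4-byte char #6 = F0 9B 9E 82.
Offset 21: leading byte 0xF0 = 11110000 → 4-byte char #7 = F0 9F 9A B6.
Leading byte 0xF0 = 11110000 matches 11110xxx → 4-byte sequence.
Byte 1: 0xF0 = 11110000, payload 000 (3 bits).
Byte 2: 0x9F = 10011111 (10xxxxxx ✓), payload 011111.
Byte 3: 0x9A = 10011010 (10xxxxxx ✓), payload 011010.
Byte 4: 0xB6 = 10110110 (10xxxxxx ✓), payload 110110.
Concatenate: 000011111011010110110 = 0x1F6B6 (21 bits → U+1F6B6).

U+1F6B6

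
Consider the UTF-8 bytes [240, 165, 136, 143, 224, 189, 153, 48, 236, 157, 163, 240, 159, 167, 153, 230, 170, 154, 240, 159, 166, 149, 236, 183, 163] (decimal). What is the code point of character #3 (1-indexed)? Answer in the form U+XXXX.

U+0030

Offset 0: leading byte 0xF0 = 11110000 → 4-byte char #1 = F0 A5 88 8F.
Offset 4: leading byte 0xE0 = 11100000 → 3-byte char #2 = E0 BD 99.
Offset 7: leading byte 0x30 = 00110000 → 1-byte char #3 = 30.
Leading byte 0x30 = 00110000 matches 0xxxxxxx → 1-byte sequence.
Byte 1: 0x30 = 00110000, payload 0110000 (7 bits).
Concatenate: 0110000 = 0x30 (7 bits → U+0030).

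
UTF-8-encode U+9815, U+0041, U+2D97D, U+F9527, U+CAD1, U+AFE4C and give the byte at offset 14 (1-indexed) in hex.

1-indexed offset 14 is 0-indexed offset 13.
U+9815 → 3-byte form E9 A0 95 at offsets 0–2.
U+0041 → 1-byte form 41 at offsets 3–3.
U+2D97D → 4-byte form F0 AD A5 BD at offsets 4–7.
U+F9527 → 4-byte form F3 B9 94 A7 at offsets 8–11.
U+CAD1 → 3-byte form EC AB 91 at offsets 12–14.
Offset 13 falls in char 5's range; it's byte 2 of EC AB 91 = 0xAB.

0xAB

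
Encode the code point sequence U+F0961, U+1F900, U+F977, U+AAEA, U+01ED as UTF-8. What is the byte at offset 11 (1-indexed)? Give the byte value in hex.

0xB7

1-indexed offset 11 is 0-indexed offset 10.
U+F0961 → 4-byte form F3 B0 A5 A1 at offsets 0–3.
U+1F900 → 4-byte form F0 9F A4 80 at offsets 4–7.
U+F977 → 3-byte form EF A5 B7 at offsets 8–10.
Offset 10 falls in char 3's range; it's byte 3 of EF A5 B7 = 0xB7.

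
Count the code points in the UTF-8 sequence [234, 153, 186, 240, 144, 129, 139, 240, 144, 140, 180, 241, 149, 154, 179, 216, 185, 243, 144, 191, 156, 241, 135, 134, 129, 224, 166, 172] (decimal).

Byte at offset 0: 0xEA = 11101010 → 3-byte char (#1). Advance 3.
Byte at offset 3: 0xF0 = 11110000 → 4-byte char (#2). Advance 4.
Byte at offset 7: 0xF0 = 11110000 → 4-byte char (#3). Advance 4.
Byte at offset 11: 0xF1 = 11110001 → 4-byte char (#4). Advance 4.
Byte at offset 15: 0xD8 = 11011000 → 2-byte char (#5). Advance 2.
Byte at offset 17: 0xF3 = 11110011 → 4-byte char (#6). Advance 4.
Byte at offset 21: 0xF1 = 11110001 → 4-byte char (#7). Advance 4.
Byte at offset 25: 0xE0 = 11100000 → 3-byte char (#8). Advance 3.
Reached end at offset 28 after 8 code points.

8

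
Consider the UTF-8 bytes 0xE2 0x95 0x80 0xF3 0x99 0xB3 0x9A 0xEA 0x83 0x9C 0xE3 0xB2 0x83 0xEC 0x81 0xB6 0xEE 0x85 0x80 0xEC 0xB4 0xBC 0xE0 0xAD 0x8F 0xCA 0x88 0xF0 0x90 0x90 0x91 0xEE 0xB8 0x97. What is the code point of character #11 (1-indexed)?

Offset 0: leading byte 0xE2 = 11100010 → 3-byte char #1 = E2 95 80.
Offset 3: leading byte 0xF3 = 11110011 → 4-byte char #2 = F3 99 B3 9A.
Offset 7: leading byte 0xEA = 11101010 → 3-byte char #3 = EA 83 9C.
Offset 10: leading byte 0xE3 = 11100011 → 3-byte char #4 = E3 B2 83.
Offset 13: leading byte 0xEC = 11101100 → 3-byte char #5 = EC 81 B6.
Offset 16: leading byte 0xEE = 11101110 → 3-byte char #6 = EE 85 80.
Offset 19: leading byte 0xEC = 11101100 → 3-byte char #7 = EC B4 BC.
Offset 22: leading byte 0xE0 = 11100000 → 3-byte char #8 = E0 AD 8F.
Offset 25: leading byte 0xCA = 11001010 → 2-byte char #9 = CA 88.
Offset 27: leading byte 0xF0 = 11110000 → 4-byte char #10 = F0 90 90 91.
Offset 31: leading byte 0xEE = 11101110 → 3-byte char #11 = EE B8 97.
Leading byte 0xEE = 11101110 matches 1110xxxx → 3-byte sequence.
Byte 1: 0xEE = 11101110, payload 1110 (4 bits).
Byte 2: 0xB8 = 10111000 (10xxxxxx ✓), payload 111000.
Byte 3: 0x97 = 10010111 (10xxxxxx ✓), payload 010111.
Concatenate: 1110111000010111 = 0xEE17 (16 bits → U+EE17).

U+EE17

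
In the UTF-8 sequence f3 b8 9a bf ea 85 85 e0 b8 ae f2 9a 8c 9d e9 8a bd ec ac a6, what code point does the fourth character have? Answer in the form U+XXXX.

Offset 0: leading byte 0xF3 = 11110011 → 4-byte char #1 = F3 B8 9A BF.
Offset 4: leading byte 0xEA = 11101010 → 3-byte char #2 = EA 85 85.
Offset 7: leading byte 0xE0 = 11100000 → 3-byte char #3 = E0 B8 AE.
Offset 10: leading byte 0xF2 = 11110010 → 4-byte char #4 = F2 9A 8C 9D.
Leading byte 0xF2 = 11110010 matches 11110xxx → 4-byte sequence.
Byte 1: 0xF2 = 11110010, payload 010 (3 bits).
Byte 2: 0x9A = 10011010 (10xxxxxx ✓), payload 011010.
Byte 3: 0x8C = 10001100 (10xxxxxx ✓), payload 001100.
Byte 4: 0x9D = 10011101 (10xxxxxx ✓), payload 011101.
Concatenate: 010011010001100011101 = 0x9A31D (21 bits → U+9A31D).

U+9A31D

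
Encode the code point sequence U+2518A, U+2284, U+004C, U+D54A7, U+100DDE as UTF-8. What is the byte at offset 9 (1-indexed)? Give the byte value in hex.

1-indexed offset 9 is 0-indexed offset 8.
U+2518A → 4-byte form F0 A5 86 8A at offsets 0–3.
U+2284 → 3-byte form E2 8A 84 at offsets 4–6.
U+004C → 1-byte form 4C at offsets 7–7.
U+D54A7 → 4-byte form F3 95 92 A7 at offsets 8–11.
Offset 8 falls in char 4's range; it's byte 1 of F3 95 92 A7 = 0xF3.

0xF3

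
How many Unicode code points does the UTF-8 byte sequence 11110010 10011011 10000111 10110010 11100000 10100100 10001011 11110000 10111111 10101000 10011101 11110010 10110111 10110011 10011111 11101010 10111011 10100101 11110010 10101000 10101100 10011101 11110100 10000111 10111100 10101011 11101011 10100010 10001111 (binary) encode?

Byte at offset 0: 0xF2 = 11110010 → 4-byte char (#1). Advance 4.
Byte at offset 4: 0xE0 = 11100000 → 3-byte char (#2). Advance 3.
Byte at offset 7: 0xF0 = 11110000 → 4-byte char (#3). Advance 4.
Byte at offset 11: 0xF2 = 11110010 → 4-byte char (#4). Advance 4.
Byte at offset 15: 0xEA = 11101010 → 3-byte char (#5). Advance 3.
Byte at offset 18: 0xF2 = 11110010 → 4-byte char (#6). Advance 4.
Byte at offset 22: 0xF4 = 11110100 → 4-byte char (#7). Advance 4.
Byte at offset 26: 0xEB = 11101011 → 3-byte char (#8). Advance 3.
Reached end at offset 29 after 8 code points.

8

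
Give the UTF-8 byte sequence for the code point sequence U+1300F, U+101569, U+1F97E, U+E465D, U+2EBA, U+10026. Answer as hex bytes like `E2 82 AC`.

F0 93 80 8F F4 81 95 A9 F0 9F A5 BE F3 A4 99 9D E2 BA BA F0 90 80 A6

U+1300F: 4-byte form → F0 93 80 8F.
U+101569: 4-byte form → F4 81 95 A9.
U+1F97E: 4-byte form → F0 9F A5 BE.
U+E465D: 4-byte form → F3 A4 99 9D.
U+2EBA: 3-byte form → E2 BA BA.
U+10026: 4-byte form → F0 90 80 A6.
Concatenated (23 bytes): F0 93 80 8F F4 81 95 A9 F0 9F A5 BE F3 A4 99 9D E2 BA BA F0 90 80 A6.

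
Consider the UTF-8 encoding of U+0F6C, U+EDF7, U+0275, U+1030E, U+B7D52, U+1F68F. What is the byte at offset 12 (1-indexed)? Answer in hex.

0x8E

1-indexed offset 12 is 0-indexed offset 11.
U+0F6C → 3-byte form E0 BD AC at offsets 0–2.
U+EDF7 → 3-byte form EE B7 B7 at offsets 3–5.
U+0275 → 2-byte form C9 B5 at offsets 6–7.
U+1030E → 4-byte form F0 90 8C 8E at offsets 8–11.
Offset 11 falls in char 4's range; it's byte 4 of F0 90 8C 8E = 0x8E.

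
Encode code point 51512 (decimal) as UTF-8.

U+C938 = 0xC938 = 51512 decimal. In range U+0800–U+FFFF → 3-byte form: 1110xxxx 10xxxxxx 10xxxxxx.
Binary (16 bits): 1100100100111000.
Split 4+6+6: 1100 | 100100 | 111000.
Byte 1: 11101100 = 0xEC.
Byte 2: 10100100 = 0xA4.
Byte 3: 10111000 = 0xB8.

EC A4 B8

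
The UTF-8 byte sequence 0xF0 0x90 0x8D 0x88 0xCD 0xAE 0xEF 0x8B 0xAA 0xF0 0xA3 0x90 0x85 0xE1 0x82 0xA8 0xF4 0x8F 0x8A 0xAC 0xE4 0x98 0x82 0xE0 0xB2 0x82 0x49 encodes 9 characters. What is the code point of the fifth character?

Offset 0: leading byte 0xF0 = 11110000 → 4-byte char #1 = F0 90 8D 88.
Offset 4: leading byte 0xCD = 11001101 → 2-byte char #2 = CD AE.
Offset 6: leading byte 0xEF = 11101111 → 3-byte char #3 = EF 8B AA.
Offset 9: leading byte 0xF0 = 11110000 → 4-byte char #4 = F0 A3 90 85.
Offset 13: leading byte 0xE1 = 11100001 → 3-byte char #5 = E1 82 A8.
Leading byte 0xE1 = 11100001 matches 1110xxxx → 3-byte sequence.
Byte 1: 0xE1 = 11100001, payload 0001 (4 bits).
Byte 2: 0x82 = 10000010 (10xxxxxx ✓), payload 000010.
Byte 3: 0xA8 = 10101000 (10xxxxxx ✓), payload 101000.
Concatenate: 0001000010101000 = 0x10A8 (16 bits → U+10A8).

U+10A8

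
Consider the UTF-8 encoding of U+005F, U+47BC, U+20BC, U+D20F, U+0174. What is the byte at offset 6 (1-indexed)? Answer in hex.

0x82

1-indexed offset 6 is 0-indexed offset 5.
U+005F → 1-byte form 5F at offsets 0–0.
U+47BC → 3-byte form E4 9E BC at offsets 1–3.
U+20BC → 3-byte form E2 82 BC at offsets 4–6.
Offset 5 falls in char 3's range; it's byte 2 of E2 82 BC = 0x82.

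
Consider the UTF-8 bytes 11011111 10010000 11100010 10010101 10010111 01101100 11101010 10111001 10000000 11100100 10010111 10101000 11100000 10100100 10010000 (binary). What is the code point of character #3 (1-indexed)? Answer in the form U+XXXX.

U+006C

Offset 0: leading byte 0xDF = 11011111 → 2-byte char #1 = DF 90.
Offset 2: leading byte 0xE2 = 11100010 → 3-byte char #2 = E2 95 97.
Offset 5: leading byte 0x6C = 01101100 → 1-byte char #3 = 6C.
Leading byte 0x6C = 01101100 matches 0xxxxxxx → 1-byte sequence.
Byte 1: 0x6C = 01101100, payload 1101100 (7 bits).
Concatenate: 1101100 = 0x6C (7 bits → U+006C).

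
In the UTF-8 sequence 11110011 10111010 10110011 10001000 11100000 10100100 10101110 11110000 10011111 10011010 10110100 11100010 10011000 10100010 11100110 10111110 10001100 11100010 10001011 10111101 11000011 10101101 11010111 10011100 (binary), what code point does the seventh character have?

Offset 0: leading byte 0xF3 = 11110011 → 4-byte char #1 = F3 BA B3 88.
Offset 4: leading byte 0xE0 = 11100000 → 3-byte char #2 = E0 A4 AE.
Offset 7: leading byte 0xF0 = 11110000 → 4-byte char #3 = F0 9F 9A B4.
Offset 11: leading byte 0xE2 = 11100010 → 3-byte char #4 = E2 98 A2.
Offset 14: leading byte 0xE6 = 11100110 → 3-byte char #5 = E6 BE 8C.
Offset 17: leading byte 0xE2 = 11100010 → 3-byte char #6 = E2 8B BD.
Offset 20: leading byte 0xC3 = 11000011 → 2-byte char #7 = C3 AD.
Leading byte 0xC3 = 11000011 matches 110xxxxx → 2-byte sequence.
Byte 1: 0xC3 = 11000011, payload 00011 (5 bits).
Byte 2: 0xAD = 10101101 (10xxxxxx ✓), payload 101101.
Concatenate: 00011101101 = 0xED (11 bits → U+00ED).

U+00ED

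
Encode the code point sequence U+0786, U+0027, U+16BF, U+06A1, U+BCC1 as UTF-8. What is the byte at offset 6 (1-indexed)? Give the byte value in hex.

1-indexed offset 6 is 0-indexed offset 5.
U+0786 → 2-byte form DE 86 at offsets 0–1.
U+0027 → 1-byte form 27 at offsets 2–2.
U+16BF → 3-byte form E1 9A BF at offsets 3–5.
Offset 5 falls in char 3's range; it's byte 3 of E1 9A BF = 0xBF.

0xBF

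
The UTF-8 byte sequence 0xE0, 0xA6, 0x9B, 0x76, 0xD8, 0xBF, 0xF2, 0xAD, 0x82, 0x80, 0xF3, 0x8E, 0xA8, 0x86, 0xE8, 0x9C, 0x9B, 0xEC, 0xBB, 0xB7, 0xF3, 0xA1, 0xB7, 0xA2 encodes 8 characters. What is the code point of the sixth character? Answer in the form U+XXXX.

Offset 0: leading byte 0xE0 = 11100000 → 3-byte char #1 = E0 A6 9B.
Offset 3: leading byte 0x76 = 01110110 → 1-byte char #2 = 76.
Offset 4: leading byte 0xD8 = 11011000 → 2-byte char #3 = D8 BF.
Offset 6: leading byte 0xF2 = 11110010 → 4-byte char #4 = F2 AD 82 80.
Offset 10: leading byte 0xF3 = 11110011 → 4-byte char #5 = F3 8E A8 86.
Offset 14: leading byte 0xE8 = 11101000 → 3-byte char #6 = E8 9C 9B.
Leading byte 0xE8 = 11101000 matches 1110xxxx → 3-byte sequence.
Byte 1: 0xE8 = 11101000, payload 1000 (4 bits).
Byte 2: 0x9C = 10011100 (10xxxxxx ✓), payload 011100.
Byte 3: 0x9B = 10011011 (10xxxxxx ✓), payload 011011.
Concatenate: 1000011100011011 = 0x871B (16 bits → U+871B).

U+871B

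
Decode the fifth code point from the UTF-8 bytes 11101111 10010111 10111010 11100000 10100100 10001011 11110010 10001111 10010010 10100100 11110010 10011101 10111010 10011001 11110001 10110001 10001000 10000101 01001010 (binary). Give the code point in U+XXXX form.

U+71205

Offset 0: leading byte 0xEF = 11101111 → 3-byte char #1 = EF 97 BA.
Offset 3: leading byte 0xE0 = 11100000 → 3-byte char #2 = E0 A4 8B.
Offset 6: leading byte 0xF2 = 11110010 → 4-byte char #3 = F2 8F 92 A4.
Offset 10: leading byte 0xF2 = 11110010 → 4-byte char #4 = F2 9D BA 99.
Offset 14: leading byte 0xF1 = 11110001 → 4-byte char #5 = F1 B1 88 85.
Leading byte 0xF1 = 11110001 matches 11110xxx → 4-byte sequence.
Byte 1: 0xF1 = 11110001, payload 001 (3 bits).
Byte 2: 0xB1 = 10110001 (10xxxxxx ✓), payload 110001.
Byte 3: 0x88 = 10001000 (10xxxxxx ✓), payload 001000.
Byte 4: 0x85 = 10000101 (10xxxxxx ✓), payload 000101.
Concatenate: 001110001001000000101 = 0x71205 (21 bits → U+71205).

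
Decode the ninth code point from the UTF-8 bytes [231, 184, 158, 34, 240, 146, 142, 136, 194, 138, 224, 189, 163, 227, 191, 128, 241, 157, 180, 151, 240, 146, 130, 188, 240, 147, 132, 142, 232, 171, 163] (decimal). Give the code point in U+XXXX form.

U+1310E

Offset 0: leading byte 0xE7 = 11100111 → 3-byte char #1 = E7 B8 9E.
Offset 3: leading byte 0x22 = 00100010 → 1-byte char #2 = 22.
Offset 4: leading byte 0xF0 = 11110000 → 4-byte char #3 = F0 92 8E 88.
Offset 8: leading byte 0xC2 = 11000010 → 2-byte char #4 = C2 8A.
Offset 10: leading byte 0xE0 = 11100000 → 3-byte char #5 = E0 BD A3.
Offset 13: leading byte 0xE3 = 11100011 → 3-byte char #6 = E3 BF 80.
Offset 16: leading byte 0xF1 = 11110001 → 4-byte char #7 = F1 9D B4 97.
Offset 20: leading byte 0xF0 = 11110000 → 4-byte char #8 = F0 92 82 BC.
Offset 24: leading byte 0xF0 = 11110000 → 4-byte char #9 = F0 93 84 8E.
Leading byte 0xF0 = 11110000 matches 11110xxx → 4-byte sequence.
Byte 1: 0xF0 = 11110000, payload 000 (3 bits).
Byte 2: 0x93 = 10010011 (10xxxxxx ✓), payload 010011.
Byte 3: 0x84 = 10000100 (10xxxxxx ✓), payload 000100.
Byte 4: 0x8E = 10001110 (10xxxxxx ✓), payload 001110.
Concatenate: 000010011000100001110 = 0x1310E (21 bits → U+1310E).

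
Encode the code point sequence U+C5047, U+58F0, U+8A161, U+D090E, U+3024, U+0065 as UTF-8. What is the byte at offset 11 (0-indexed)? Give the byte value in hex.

U+C5047 → 4-byte form F3 85 81 87 at offsets 0–3.
U+58F0 → 3-byte form E5 A3 B0 at offsets 4–6.
U+8A161 → 4-byte form F2 8A 85 A1 at offsets 7–10.
U+D090E → 4-byte form F3 90 A4 8E at offsets 11–14.
Offset 11 falls in char 4's range; it's byte 1 of F3 90 A4 8E = 0xF3.

0xF3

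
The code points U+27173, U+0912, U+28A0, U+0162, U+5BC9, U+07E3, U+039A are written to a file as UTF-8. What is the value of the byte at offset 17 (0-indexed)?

U+27173 → 4-byte form F0 A7 85 B3 at offsets 0–3.
U+0912 → 3-byte form E0 A4 92 at offsets 4–6.
U+28A0 → 3-byte form E2 A2 A0 at offsets 7–9.
U+0162 → 2-byte form C5 A2 at offsets 10–11.
U+5BC9 → 3-byte form E5 AF 89 at offsets 12–14.
U+07E3 → 2-byte form DF A3 at offsets 15–16.
U+039A → 2-byte form CE 9A at offsets 17–18.
Offset 17 falls in char 7's range; it's byte 1 of CE 9A = 0xCE.

0xCE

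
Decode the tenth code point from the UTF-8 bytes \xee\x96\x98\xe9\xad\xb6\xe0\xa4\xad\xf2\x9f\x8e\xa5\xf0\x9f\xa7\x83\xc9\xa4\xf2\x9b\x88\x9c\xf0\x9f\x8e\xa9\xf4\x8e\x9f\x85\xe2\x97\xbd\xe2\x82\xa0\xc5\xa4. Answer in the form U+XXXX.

U+25FD

Offset 0: leading byte 0xEE = 11101110 → 3-byte char #1 = EE 96 98.
Offset 3: leading byte 0xE9 = 11101001 → 3-byte char #2 = E9 AD B6.
Offset 6: leading byte 0xE0 = 11100000 → 3-byte char #3 = E0 A4 AD.
Offset 9: leading byte 0xF2 = 11110010 → 4-byte char #4 = F2 9F 8E A5.
Offset 13: leading byte 0xF0 = 11110000 → 4-byte char #5 = F0 9F A7 83.
Offset 17: leading byte 0xC9 = 11001001 → 2-byte char #6 = C9 A4.
Offset 19: leading byte 0xF2 = 11110010 → 4-byte char #7 = F2 9B 88 9C.
Offset 23: leading byte 0xF0 = 11110000 → 4-byte char #8 = F0 9F 8E A9.
Offset 27: leading byte 0xF4 = 11110100 → 4-byte char #9 = F4 8E 9F 85.
Offset 31: leading byte 0xE2 = 11100010 → 3-byte char #10 = E2 97 BD.
Leading byte 0xE2 = 11100010 matches 1110xxxx → 3-byte sequence.
Byte 1: 0xE2 = 11100010, payload 0010 (4 bits).
Byte 2: 0x97 = 10010111 (10xxxxxx ✓), payload 010111.
Byte 3: 0xBD = 10111101 (10xxxxxx ✓), payload 111101.
Concatenate: 0010010111111101 = 0x25FD (16 bits → U+25FD).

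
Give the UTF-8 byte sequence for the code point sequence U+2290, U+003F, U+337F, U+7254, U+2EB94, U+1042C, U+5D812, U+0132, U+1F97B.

U+2290: 3-byte form → E2 8A 90.
U+003F: 1-byte form → 3F.
U+337F: 3-byte form → E3 8D BF.
U+7254: 3-byte form → E7 89 94.
U+2EB94: 4-byte form → F0 AE AE 94.
U+1042C: 4-byte form → F0 90 90 AC.
U+5D812: 4-byte form → F1 9D A0 92.
U+0132: 2-byte form → C4 B2.
U+1F97B: 4-byte form → F0 9F A5 BB.
Concatenated (28 bytes): E2 8A 90 3F E3 8D BF E7 89 94 F0 AE AE 94 F0 90 90 AC F1 9D A0 92 C4 B2 F0 9F A5 BB.

E2 8A 90 3F E3 8D BF E7 89 94 F0 AE AE 94 F0 90 90 AC F1 9D A0 92 C4 B2 F0 9F A5 BB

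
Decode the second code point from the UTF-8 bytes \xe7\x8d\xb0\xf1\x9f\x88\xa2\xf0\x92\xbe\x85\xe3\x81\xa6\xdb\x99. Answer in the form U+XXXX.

Offset 0: leading byte 0xE7 = 11100111 → 3-byte char #1 = E7 8D B0.
Offset 3: leading byte 0xF1 = 11110001 → 4-byte char #2 = F1 9F 88 A2.
Leading byte 0xF1 = 11110001 matches 11110xxx → 4-byte sequence.
Byte 1: 0xF1 = 11110001, payload 001 (3 bits).
Byte 2: 0x9F = 10011111 (10xxxxxx ✓), payload 011111.
Byte 3: 0x88 = 10001000 (10xxxxxx ✓), payload 001000.
Byte 4: 0xA2 = 10100010 (10xxxxxx ✓), payload 100010.
Concatenate: 001011111001000100010 = 0x5F222 (21 bits → U+5F222).

U+5F222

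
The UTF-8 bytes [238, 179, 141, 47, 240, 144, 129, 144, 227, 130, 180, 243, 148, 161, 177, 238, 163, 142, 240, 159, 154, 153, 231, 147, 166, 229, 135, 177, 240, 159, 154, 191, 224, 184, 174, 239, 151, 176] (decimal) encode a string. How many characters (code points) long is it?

12

Byte at offset 0: 0xEE = 11101110 → 3-byte char (#1). Advance 3.
Byte at offset 3: 0x2F = 00101111 → 1-byte char (#2). Advance 1.
Byte at offset 4: 0xF0 = 11110000 → 4-byte char (#3). Advance 4.
Byte at offset 8: 0xE3 = 11100011 → 3-byte char (#4). Advance 3.
Byte at offset 11: 0xF3 = 11110011 → 4-byte char (#5). Advance 4.
Byte at offset 15: 0xEE = 11101110 → 3-byte char (#6). Advance 3.
Byte at offset 18: 0xF0 = 11110000 → 4-byte char (#7). Advance 4.
Byte at offset 22: 0xE7 = 11100111 → 3-byte char (#8). Advance 3.
Byte at offset 25: 0xE5 = 11100101 → 3-byte char (#9). Advance 3.
Byte at offset 28: 0xF0 = 11110000 → 4-byte char (#10). Advance 4.
Byte at offset 32: 0xE0 = 11100000 → 3-byte char (#11). Advance 3.
Byte at offset 35: 0xEF = 11101111 → 3-byte char (#12). Advance 3.
Reached end at offset 38 after 12 code points.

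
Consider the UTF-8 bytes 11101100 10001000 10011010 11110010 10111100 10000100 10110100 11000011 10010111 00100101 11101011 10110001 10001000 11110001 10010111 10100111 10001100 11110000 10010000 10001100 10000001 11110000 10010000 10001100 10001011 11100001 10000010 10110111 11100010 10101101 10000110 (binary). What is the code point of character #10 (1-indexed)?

Offset 0: leading byte 0xEC = 11101100 → 3-byte char #1 = EC 88 9A.
Offset 3: leading byte 0xF2 = 11110010 → 4-byte char #2 = F2 BC 84 B4.
Offset 7: leading byte 0xC3 = 11000011 → 2-byte char #3 = C3 97.
Offset 9: leading byte 0x25 = 00100101 → 1-byte char #4 = 25.
Offset 10: leading byte 0xEB = 11101011 → 3-byte char #5 = EB B1 88.
Offset 13: leading byte 0xF1 = 11110001 → 4-byte char #6 = F1 97 A7 8C.
Offset 17: leading byte 0xF0 = 11110000 → 4-byte char #7 = F0 90 8C 81.
Offset 21: leading byte 0xF0 = 11110000 → 4-byte char #8 = F0 90 8C 8B.
Offset 25: leading byte 0xE1 = 11100001 → 3-byte char #9 = E1 82 B7.
Offset 28: leading byte 0xE2 = 11100010 → 3-byte char #10 = E2 AD 86.
Leading byte 0xE2 = 11100010 matches 1110xxxx → 3-byte sequence.
Byte 1: 0xE2 = 11100010, payload 0010 (4 bits).
Byte 2: 0xAD = 10101101 (10xxxxxx ✓), payload 101101.
Byte 3: 0x86 = 10000110 (10xxxxxx ✓), payload 000110.
Concatenate: 0010101101000110 = 0x2B46 (16 bits → U+2B46).

U+2B46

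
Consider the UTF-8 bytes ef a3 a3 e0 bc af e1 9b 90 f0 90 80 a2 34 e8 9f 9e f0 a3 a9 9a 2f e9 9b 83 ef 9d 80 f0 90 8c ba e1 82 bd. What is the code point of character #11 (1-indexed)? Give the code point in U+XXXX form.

U+1033A

Offset 0: leading byte 0xEF = 11101111 → 3-byte char #1 = EF A3 A3.
Offset 3: leading byte 0xE0 = 11100000 → 3-byte char #2 = E0 BC AF.
Offset 6: leading byte 0xE1 = 11100001 → 3-byte char #3 = E1 9B 90.
Offset 9: leading byte 0xF0 = 11110000 → 4-byte char #4 = F0 90 80 A2.
Offset 13: leading byte 0x34 = 00110100 → 1-byte char #5 = 34.
Offset 14: leading byte 0xE8 = 11101000 → 3-byte char #6 = E8 9F 9E.
Offset 17: leading byte 0xF0 = 11110000 → 4-byte char #7 = F0 A3 A9 9A.
Offset 21: leading byte 0x2F = 00101111 → 1-byte char #8 = 2F.
Offset 22: leading byte 0xE9 = 11101001 → 3-byte char #9 = E9 9B 83.
Offset 25: leading byte 0xEF = 11101111 → 3-byte char #10 = EF 9D 80.
Offset 28: leading byte 0xF0 = 11110000 → 4-byte char #11 = F0 90 8C BA.
Leading byte 0xF0 = 11110000 matches 11110xxx → 4-byte sequence.
Byte 1: 0xF0 = 11110000, payload 000 (3 bits).
Byte 2: 0x90 = 10010000 (10xxxxxx ✓), payload 010000.
Byte 3: 0x8C = 10001100 (10xxxxxx ✓), payload 001100.
Byte 4: 0xBA = 10111010 (10xxxxxx ✓), payload 111010.
Concatenate: 000010000001100111010 = 0x1033A (21 bits → U+1033A).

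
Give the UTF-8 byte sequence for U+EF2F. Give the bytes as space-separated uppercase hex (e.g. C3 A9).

U+EF2F = 0xEF2F = 61231 decimal. In range U+0800–U+FFFF → 3-byte form: 1110xxxx 10xxxxxx 10xxxxxx.
Binary (16 bits): 1110111100101111.
Split 4+6+6: 1110 | 111100 | 101111.
Byte 1: 11101110 = 0xEE.
Byte 2: 10111100 = 0xBC.
Byte 3: 10101111 = 0xAF.

EE BC AF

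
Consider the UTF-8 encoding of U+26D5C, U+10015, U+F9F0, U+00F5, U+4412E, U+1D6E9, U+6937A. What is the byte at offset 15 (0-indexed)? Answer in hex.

0x84

U+26D5C → 4-byte form F0 A6 B5 9C at offsets 0–3.
U+10015 → 4-byte form F0 90 80 95 at offsets 4–7.
U+F9F0 → 3-byte form EF A7 B0 at offsets 8–10.
U+00F5 → 2-byte form C3 B5 at offsets 11–12.
U+4412E → 4-byte form F1 84 84 AE at offsets 13–16.
Offset 15 falls in char 5's range; it's byte 3 of F1 84 84 AE = 0x84.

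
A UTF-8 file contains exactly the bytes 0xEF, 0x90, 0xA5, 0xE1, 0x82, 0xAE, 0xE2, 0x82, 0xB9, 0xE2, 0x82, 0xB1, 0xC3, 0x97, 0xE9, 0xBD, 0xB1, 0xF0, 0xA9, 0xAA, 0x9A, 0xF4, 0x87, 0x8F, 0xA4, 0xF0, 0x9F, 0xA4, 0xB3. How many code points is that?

Byte at offset 0: 0xEF = 11101111 → 3-byte char (#1). Advance 3.
Byte at offset 3: 0xE1 = 11100001 → 3-byte char (#2). Advance 3.
Byte at offset 6: 0xE2 = 11100010 → 3-byte char (#3). Advance 3.
Byte at offset 9: 0xE2 = 11100010 → 3-byte char (#4). Advance 3.
Byte at offset 12: 0xC3 = 11000011 → 2-byte char (#5). Advance 2.
Byte at offset 14: 0xE9 = 11101001 → 3-byte char (#6). Advance 3.
Byte at offset 17: 0xF0 = 11110000 → 4-byte char (#7). Advance 4.
Byte at offset 21: 0xF4 = 11110100 → 4-byte char (#8). Advance 4.
Byte at offset 25: 0xF0 = 11110000 → 4-byte char (#9). Advance 4.
Reached end at offset 29 after 9 code points.

9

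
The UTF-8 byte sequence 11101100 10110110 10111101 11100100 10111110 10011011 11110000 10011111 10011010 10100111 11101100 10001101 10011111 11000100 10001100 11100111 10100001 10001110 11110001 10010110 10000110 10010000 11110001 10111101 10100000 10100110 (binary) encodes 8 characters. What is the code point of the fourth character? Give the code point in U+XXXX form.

U+C35F

Offset 0: leading byte 0xEC = 11101100 → 3-byte char #1 = EC B6 BD.
Offset 3: leading byte 0xE4 = 11100100 → 3-byte char #2 = E4 BE 9B.
Offset 6: leading byte 0xF0 = 11110000 → 4-byte char #3 = F0 9F 9A A7.
Offset 10: leading byte 0xEC = 11101100 → 3-byte char #4 = EC 8D 9F.
Leading byte 0xEC = 11101100 matches 1110xxxx → 3-byte sequence.
Byte 1: 0xEC = 11101100, payload 1100 (4 bits).
Byte 2: 0x8D = 10001101 (10xxxxxx ✓), payload 001101.
Byte 3: 0x9F = 10011111 (10xxxxxx ✓), payload 011111.
Concatenate: 1100001101011111 = 0xC35F (16 bits → U+C35F).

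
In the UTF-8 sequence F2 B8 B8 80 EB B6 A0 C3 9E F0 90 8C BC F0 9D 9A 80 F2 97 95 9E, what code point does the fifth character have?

Offset 0: leading byte 0xF2 = 11110010 → 4-byte char #1 = F2 B8 B8 80.
Offset 4: leading byte 0xEB = 11101011 → 3-byte char #2 = EB B6 A0.
Offset 7: leading byte 0xC3 = 11000011 → 2-byte char #3 = C3 9E.
Offset 9: leading byte 0xF0 = 11110000 → 4-byte char #4 = F0 90 8C BC.
Offset 13: leading byte 0xF0 = 11110000 → 4-byte char #5 = F0 9D 9A 80.
Leading byte 0xF0 = 11110000 matches 11110xxx → 4-byte sequence.
Byte 1: 0xF0 = 11110000, payload 000 (3 bits).
Byte 2: 0x9D = 10011101 (10xxxxxx ✓), payload 011101.
Byte 3: 0x9A = 10011010 (10xxxxxx ✓), payload 011010.
Byte 4: 0x80 = 10000000 (10xxxxxx ✓), payload 000000.
Concatenate: 000011101011010000000 = 0x1D680 (21 bits → U+1D680).

U+1D680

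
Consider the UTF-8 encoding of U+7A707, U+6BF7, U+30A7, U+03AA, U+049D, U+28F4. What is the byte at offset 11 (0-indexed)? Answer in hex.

0xAA

U+7A707 → 4-byte form F1 BA 9C 87 at offsets 0–3.
U+6BF7 → 3-byte form E6 AF B7 at offsets 4–6.
U+30A7 → 3-byte form E3 82 A7 at offsets 7–9.
U+03AA → 2-byte form CE AA at offsets 10–11.
Offset 11 falls in char 4's range; it's byte 2 of CE AA = 0xAA.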